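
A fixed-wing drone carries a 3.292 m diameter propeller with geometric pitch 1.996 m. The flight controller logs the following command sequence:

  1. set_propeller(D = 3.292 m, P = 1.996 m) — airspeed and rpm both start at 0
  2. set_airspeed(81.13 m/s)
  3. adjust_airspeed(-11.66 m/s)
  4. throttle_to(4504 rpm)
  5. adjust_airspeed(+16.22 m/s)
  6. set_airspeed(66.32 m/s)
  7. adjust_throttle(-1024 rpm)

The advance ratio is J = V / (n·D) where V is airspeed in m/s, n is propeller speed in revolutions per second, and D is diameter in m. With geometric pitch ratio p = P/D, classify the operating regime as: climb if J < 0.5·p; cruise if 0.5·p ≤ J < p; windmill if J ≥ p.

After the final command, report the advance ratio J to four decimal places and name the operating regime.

J = 0.3473, regime = cruise

set_propeller: D = 3.292 m, P = 1.996 m (p = P/D = 0.606318); state ← (V=0, rpm=0)
set_airspeed(81.13): V ← 81.13 m/s
adjust_airspeed(-11.66): V ← 81.13 -11.66 = 69.47 m/s
throttle_to(4504): rpm ← 4504
adjust_airspeed(+16.22): V ← 69.47 +16.22 = 85.69 m/s
set_airspeed(66.32): V ← 66.32 m/s
adjust_throttle(-1024): rpm ← 4504 -1024 = 3480
final state: V = 66.32 m/s, rpm = 3480 → n = rpm/60 = 58.000000 rev/s
J = V / (n·D) = 66.32 / (58.000000 × 3.292) = 0.347342
regime bands: climb J<0.3032 | cruise [0.3032, 0.6063) | windmill J≥0.6063
J = 0.3473 → cruise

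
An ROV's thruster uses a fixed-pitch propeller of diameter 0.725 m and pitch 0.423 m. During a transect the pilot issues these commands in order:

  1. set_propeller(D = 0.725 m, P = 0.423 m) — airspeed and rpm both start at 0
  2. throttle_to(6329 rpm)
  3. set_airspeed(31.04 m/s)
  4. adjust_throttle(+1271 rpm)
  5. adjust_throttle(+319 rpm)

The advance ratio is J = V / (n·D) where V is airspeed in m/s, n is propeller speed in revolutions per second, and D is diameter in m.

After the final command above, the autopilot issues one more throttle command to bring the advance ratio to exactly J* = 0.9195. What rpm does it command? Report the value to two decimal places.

rpm = 2793.72

set_propeller: D = 0.725 m, P = 0.423 m (p = P/D = 0.583448); state ← (V=0, rpm=0)
throttle_to(6329): rpm ← 6329
set_airspeed(31.04): V ← 31.04 m/s
adjust_throttle(+1271): rpm ← 6329 +1271 = 7600
adjust_throttle(+319): rpm ← 7600 +319 = 7919
final state: V = 31.04 m/s, rpm = 7919 → n = rpm/60 = 131.983333 rev/s
target J* = 0.9195; solve J* = V/(n·D) for n: n = V/(J*·D) = 31.04/(0.9195 × 0.725) = 46.562037 rev/s
rpm = 60·n = 2793.722225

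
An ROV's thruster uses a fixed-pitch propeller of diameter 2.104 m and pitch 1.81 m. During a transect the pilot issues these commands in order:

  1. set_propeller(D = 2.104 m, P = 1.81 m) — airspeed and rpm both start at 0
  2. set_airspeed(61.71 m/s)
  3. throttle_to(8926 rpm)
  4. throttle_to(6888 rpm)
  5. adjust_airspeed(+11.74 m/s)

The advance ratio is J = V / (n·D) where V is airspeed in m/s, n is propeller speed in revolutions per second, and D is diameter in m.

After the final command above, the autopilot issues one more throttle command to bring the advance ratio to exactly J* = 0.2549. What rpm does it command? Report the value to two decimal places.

set_propeller: D = 2.104 m, P = 1.81 m (p = P/D = 0.860266); state ← (V=0, rpm=0)
set_airspeed(61.71): V ← 61.71 m/s
throttle_to(8926): rpm ← 8926
throttle_to(6888): rpm ← 6888
adjust_airspeed(+11.74): V ← 61.71 +11.74 = 73.45 m/s
final state: V = 73.45 m/s, rpm = 6888 → n = rpm/60 = 114.800000 rev/s
target J* = 0.2549; solve J* = V/(n·D) for n: n = V/(J*·D) = 73.45/(0.2549 × 2.104) = 136.954476 rev/s
rpm = 60·n = 8217.268533

rpm = 8217.27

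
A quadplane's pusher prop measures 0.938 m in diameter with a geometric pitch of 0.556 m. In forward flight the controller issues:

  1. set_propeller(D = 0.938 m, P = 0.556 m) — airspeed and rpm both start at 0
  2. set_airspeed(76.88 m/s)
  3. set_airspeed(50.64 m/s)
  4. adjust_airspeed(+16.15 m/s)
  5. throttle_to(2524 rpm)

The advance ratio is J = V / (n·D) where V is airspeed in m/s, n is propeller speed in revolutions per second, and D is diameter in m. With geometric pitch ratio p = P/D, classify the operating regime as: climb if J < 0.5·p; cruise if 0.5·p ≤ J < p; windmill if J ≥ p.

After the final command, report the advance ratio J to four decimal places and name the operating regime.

J = 1.6927, regime = windmill

set_propeller: D = 0.938 m, P = 0.556 m (p = P/D = 0.592751); state ← (V=0, rpm=0)
set_airspeed(76.88): V ← 76.88 m/s
set_airspeed(50.64): V ← 50.64 m/s
adjust_airspeed(+16.15): V ← 50.64 +16.15 = 66.79 m/s
throttle_to(2524): rpm ← 2524
final state: V = 66.79 m/s, rpm = 2524 → n = rpm/60 = 42.066667 rev/s
J = V / (n·D) = 66.79 / (42.066667 × 0.938) = 1.692663
regime bands: climb J<0.2964 | cruise [0.2964, 0.5928) | windmill J≥0.5928
J = 1.6927 → windmill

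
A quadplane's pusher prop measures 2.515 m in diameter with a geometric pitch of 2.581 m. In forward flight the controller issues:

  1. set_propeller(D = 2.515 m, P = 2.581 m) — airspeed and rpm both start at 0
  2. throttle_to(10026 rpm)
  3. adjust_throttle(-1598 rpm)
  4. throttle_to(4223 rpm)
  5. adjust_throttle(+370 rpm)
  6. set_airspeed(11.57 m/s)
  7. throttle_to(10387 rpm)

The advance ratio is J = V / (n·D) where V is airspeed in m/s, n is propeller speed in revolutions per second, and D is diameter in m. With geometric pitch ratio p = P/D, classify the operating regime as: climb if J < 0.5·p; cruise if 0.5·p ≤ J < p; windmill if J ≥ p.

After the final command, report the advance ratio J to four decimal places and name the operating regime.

J = 0.0266, regime = climb

set_propeller: D = 2.515 m, P = 2.581 m (p = P/D = 1.026243); state ← (V=0, rpm=0)
throttle_to(10026): rpm ← 10026
adjust_throttle(-1598): rpm ← 10026 -1598 = 8428
throttle_to(4223): rpm ← 4223
adjust_throttle(+370): rpm ← 4223 +370 = 4593
set_airspeed(11.57): V ← 11.57 m/s
throttle_to(10387): rpm ← 10387
final state: V = 11.57 m/s, rpm = 10387 → n = rpm/60 = 173.116667 rev/s
J = V / (n·D) = 11.57 / (173.116667 × 2.515) = 0.026574
regime bands: climb J<0.5131 | cruise [0.5131, 1.0262) | windmill J≥1.0262
J = 0.0266 → climb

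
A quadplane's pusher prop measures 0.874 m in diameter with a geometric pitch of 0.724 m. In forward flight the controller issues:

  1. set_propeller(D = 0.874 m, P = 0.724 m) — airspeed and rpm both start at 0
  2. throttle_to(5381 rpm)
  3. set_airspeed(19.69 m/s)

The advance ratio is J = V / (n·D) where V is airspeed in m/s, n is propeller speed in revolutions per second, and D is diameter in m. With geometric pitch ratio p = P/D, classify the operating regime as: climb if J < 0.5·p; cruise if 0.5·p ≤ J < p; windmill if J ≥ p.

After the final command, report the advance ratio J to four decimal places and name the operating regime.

J = 0.2512, regime = climb

set_propeller: D = 0.874 m, P = 0.724 m (p = P/D = 0.828375); state ← (V=0, rpm=0)
throttle_to(5381): rpm ← 5381
set_airspeed(19.69): V ← 19.69 m/s
final state: V = 19.69 m/s, rpm = 5381 → n = rpm/60 = 89.683333 rev/s
J = V / (n·D) = 19.69 / (89.683333 × 0.874) = 0.251202
regime bands: climb J<0.4142 | cruise [0.4142, 0.8284) | windmill J≥0.8284
J = 0.2512 → climb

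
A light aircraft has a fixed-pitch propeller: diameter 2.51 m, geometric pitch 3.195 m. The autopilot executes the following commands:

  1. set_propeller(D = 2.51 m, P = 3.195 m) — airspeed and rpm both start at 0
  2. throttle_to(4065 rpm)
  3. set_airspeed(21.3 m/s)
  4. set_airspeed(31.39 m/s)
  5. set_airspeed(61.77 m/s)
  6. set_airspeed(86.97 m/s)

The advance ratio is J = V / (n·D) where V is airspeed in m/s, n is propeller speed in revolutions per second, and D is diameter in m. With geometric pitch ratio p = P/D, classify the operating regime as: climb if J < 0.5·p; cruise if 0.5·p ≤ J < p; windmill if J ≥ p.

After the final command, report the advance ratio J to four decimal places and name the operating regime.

J = 0.5114, regime = climb

set_propeller: D = 2.51 m, P = 3.195 m (p = P/D = 1.272908); state ← (V=0, rpm=0)
throttle_to(4065): rpm ← 4065
set_airspeed(21.3): V ← 21.3 m/s
set_airspeed(31.39): V ← 31.39 m/s
set_airspeed(61.77): V ← 61.77 m/s
set_airspeed(86.97): V ← 86.97 m/s
final state: V = 86.97 m/s, rpm = 4065 → n = rpm/60 = 67.750000 rev/s
J = V / (n·D) = 86.97 / (67.750000 × 2.51) = 0.511430
regime bands: climb J<0.6365 | cruise [0.6365, 1.2729) | windmill J≥1.2729
J = 0.5114 → climb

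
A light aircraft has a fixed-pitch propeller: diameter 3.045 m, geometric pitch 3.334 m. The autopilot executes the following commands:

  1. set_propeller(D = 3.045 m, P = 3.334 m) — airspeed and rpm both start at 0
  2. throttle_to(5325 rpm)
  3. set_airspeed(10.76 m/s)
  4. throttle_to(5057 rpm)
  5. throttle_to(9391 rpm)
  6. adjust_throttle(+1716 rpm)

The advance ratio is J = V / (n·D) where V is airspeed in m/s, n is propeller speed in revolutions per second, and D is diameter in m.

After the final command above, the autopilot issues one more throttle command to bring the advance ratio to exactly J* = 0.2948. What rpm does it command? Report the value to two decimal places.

rpm = 719.20

set_propeller: D = 3.045 m, P = 3.334 m (p = P/D = 1.094910); state ← (V=0, rpm=0)
throttle_to(5325): rpm ← 5325
set_airspeed(10.76): V ← 10.76 m/s
throttle_to(5057): rpm ← 5057
throttle_to(9391): rpm ← 9391
adjust_throttle(+1716): rpm ← 9391 +1716 = 11107
final state: V = 10.76 m/s, rpm = 11107 → n = rpm/60 = 185.116667 rev/s
target J* = 0.2948; solve J* = V/(n·D) for n: n = V/(J*·D) = 10.76/(0.2948 × 3.045) = 11.986641 rev/s
rpm = 60·n = 719.198455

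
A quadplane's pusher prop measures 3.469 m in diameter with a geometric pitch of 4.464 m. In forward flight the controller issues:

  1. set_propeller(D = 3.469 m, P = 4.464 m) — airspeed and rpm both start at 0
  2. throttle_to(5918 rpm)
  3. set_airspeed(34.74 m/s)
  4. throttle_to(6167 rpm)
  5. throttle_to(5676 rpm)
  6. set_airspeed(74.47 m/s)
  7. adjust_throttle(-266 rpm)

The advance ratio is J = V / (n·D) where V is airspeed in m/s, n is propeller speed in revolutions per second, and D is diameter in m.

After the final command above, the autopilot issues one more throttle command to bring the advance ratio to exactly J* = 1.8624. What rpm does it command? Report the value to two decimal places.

rpm = 691.60

set_propeller: D = 3.469 m, P = 4.464 m (p = P/D = 1.286826); state ← (V=0, rpm=0)
throttle_to(5918): rpm ← 5918
set_airspeed(34.74): V ← 34.74 m/s
throttle_to(6167): rpm ← 6167
throttle_to(5676): rpm ← 5676
set_airspeed(74.47): V ← 74.47 m/s
adjust_throttle(-266): rpm ← 5676 -266 = 5410
final state: V = 74.47 m/s, rpm = 5410 → n = rpm/60 = 90.166667 rev/s
target J* = 1.8624; solve J* = V/(n·D) for n: n = V/(J*·D) = 74.47/(1.8624 × 3.469) = 11.526676 rev/s
rpm = 60·n = 691.600568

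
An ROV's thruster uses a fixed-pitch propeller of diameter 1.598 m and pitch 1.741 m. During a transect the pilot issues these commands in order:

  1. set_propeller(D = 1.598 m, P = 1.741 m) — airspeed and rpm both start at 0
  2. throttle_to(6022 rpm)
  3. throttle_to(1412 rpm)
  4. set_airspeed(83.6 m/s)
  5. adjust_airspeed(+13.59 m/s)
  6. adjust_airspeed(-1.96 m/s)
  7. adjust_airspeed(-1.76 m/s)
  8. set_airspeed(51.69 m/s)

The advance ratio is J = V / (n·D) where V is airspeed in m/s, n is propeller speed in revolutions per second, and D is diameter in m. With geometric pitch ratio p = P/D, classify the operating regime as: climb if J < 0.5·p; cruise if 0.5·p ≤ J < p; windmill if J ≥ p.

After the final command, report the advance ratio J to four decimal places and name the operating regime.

set_propeller: D = 1.598 m, P = 1.741 m (p = P/D = 1.089487); state ← (V=0, rpm=0)
throttle_to(6022): rpm ← 6022
throttle_to(1412): rpm ← 1412
set_airspeed(83.6): V ← 83.6 m/s
adjust_airspeed(+13.59): V ← 83.6 +13.59 = 97.19 m/s
adjust_airspeed(-1.96): V ← 97.19 -1.96 = 95.23 m/s
adjust_airspeed(-1.76): V ← 95.23 -1.76 = 93.47 m/s
set_airspeed(51.69): V ← 51.69 m/s
final state: V = 51.69 m/s, rpm = 1412 → n = rpm/60 = 23.533333 rev/s
J = V / (n·D) = 51.69 / (23.533333 × 1.598) = 1.374505
regime bands: climb J<0.5447 | cruise [0.5447, 1.0895) | windmill J≥1.0895
J = 1.3745 → windmill

J = 1.3745, regime = windmill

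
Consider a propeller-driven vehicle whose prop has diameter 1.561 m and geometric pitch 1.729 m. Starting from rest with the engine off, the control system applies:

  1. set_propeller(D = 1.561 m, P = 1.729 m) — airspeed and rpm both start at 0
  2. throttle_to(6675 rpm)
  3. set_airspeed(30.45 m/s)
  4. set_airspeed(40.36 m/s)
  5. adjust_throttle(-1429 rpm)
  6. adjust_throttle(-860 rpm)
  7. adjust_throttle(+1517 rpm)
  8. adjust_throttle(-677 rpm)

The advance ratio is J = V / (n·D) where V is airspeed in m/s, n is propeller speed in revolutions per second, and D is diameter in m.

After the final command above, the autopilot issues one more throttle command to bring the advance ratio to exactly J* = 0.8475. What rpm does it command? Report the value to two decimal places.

set_propeller: D = 1.561 m, P = 1.729 m (p = P/D = 1.107623); state ← (V=0, rpm=0)
throttle_to(6675): rpm ← 6675
set_airspeed(30.45): V ← 30.45 m/s
set_airspeed(40.36): V ← 40.36 m/s
adjust_throttle(-1429): rpm ← 6675 -1429 = 5246
adjust_throttle(-860): rpm ← 5246 -860 = 4386
adjust_throttle(+1517): rpm ← 4386 +1517 = 5903
adjust_throttle(-677): rpm ← 5903 -677 = 5226
final state: V = 40.36 m/s, rpm = 5226 → n = rpm/60 = 87.100000 rev/s
target J* = 0.8475; solve J* = V/(n·D) for n: n = V/(J*·D) = 40.36/(0.8475 × 1.561) = 30.507635 rev/s
rpm = 60·n = 1830.458125

rpm = 1830.46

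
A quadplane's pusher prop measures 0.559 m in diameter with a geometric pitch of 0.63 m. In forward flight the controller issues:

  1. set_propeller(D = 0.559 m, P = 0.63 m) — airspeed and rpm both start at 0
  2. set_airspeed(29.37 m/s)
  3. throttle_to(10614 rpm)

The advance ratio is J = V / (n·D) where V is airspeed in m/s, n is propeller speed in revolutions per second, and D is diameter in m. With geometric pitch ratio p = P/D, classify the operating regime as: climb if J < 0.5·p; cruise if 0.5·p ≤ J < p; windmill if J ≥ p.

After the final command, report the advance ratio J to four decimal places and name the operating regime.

J = 0.2970, regime = climb

set_propeller: D = 0.559 m, P = 0.63 m (p = P/D = 1.127013); state ← (V=0, rpm=0)
set_airspeed(29.37): V ← 29.37 m/s
throttle_to(10614): rpm ← 10614
final state: V = 29.37 m/s, rpm = 10614 → n = rpm/60 = 176.900000 rev/s
J = V / (n·D) = 29.37 / (176.900000 × 0.559) = 0.297005
regime bands: climb J<0.5635 | cruise [0.5635, 1.1270) | windmill J≥1.1270
J = 0.2970 → climb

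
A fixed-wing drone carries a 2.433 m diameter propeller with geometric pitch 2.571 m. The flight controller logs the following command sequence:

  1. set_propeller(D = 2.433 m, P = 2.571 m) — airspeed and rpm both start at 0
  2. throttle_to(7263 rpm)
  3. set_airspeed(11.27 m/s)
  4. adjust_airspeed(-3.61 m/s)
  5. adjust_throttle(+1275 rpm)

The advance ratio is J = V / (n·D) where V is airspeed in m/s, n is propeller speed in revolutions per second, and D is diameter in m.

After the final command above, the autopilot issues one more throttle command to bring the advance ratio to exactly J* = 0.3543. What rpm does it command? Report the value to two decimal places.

rpm = 533.17

set_propeller: D = 2.433 m, P = 2.571 m (p = P/D = 1.056720); state ← (V=0, rpm=0)
throttle_to(7263): rpm ← 7263
set_airspeed(11.27): V ← 11.27 m/s
adjust_airspeed(-3.61): V ← 11.27 -3.61 = 7.66 m/s
adjust_throttle(+1275): rpm ← 7263 +1275 = 8538
final state: V = 7.66 m/s, rpm = 8538 → n = rpm/60 = 142.300000 rev/s
target J* = 0.3543; solve J* = V/(n·D) for n: n = V/(J*·D) = 7.66/(0.3543 × 2.433) = 8.886188 rev/s
rpm = 60·n = 533.171294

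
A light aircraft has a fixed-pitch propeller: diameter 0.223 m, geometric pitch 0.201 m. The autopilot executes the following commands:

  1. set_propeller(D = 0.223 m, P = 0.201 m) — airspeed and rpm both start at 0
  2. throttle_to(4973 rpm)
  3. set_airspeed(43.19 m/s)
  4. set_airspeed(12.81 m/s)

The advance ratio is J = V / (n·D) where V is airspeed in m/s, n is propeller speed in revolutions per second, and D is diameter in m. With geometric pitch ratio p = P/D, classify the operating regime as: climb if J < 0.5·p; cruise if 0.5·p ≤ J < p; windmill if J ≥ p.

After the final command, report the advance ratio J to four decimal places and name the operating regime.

J = 0.6931, regime = cruise

set_propeller: D = 0.223 m, P = 0.201 m (p = P/D = 0.901345); state ← (V=0, rpm=0)
throttle_to(4973): rpm ← 4973
set_airspeed(43.19): V ← 43.19 m/s
set_airspeed(12.81): V ← 12.81 m/s
final state: V = 12.81 m/s, rpm = 4973 → n = rpm/60 = 82.883333 rev/s
J = V / (n·D) = 12.81 / (82.883333 × 0.223) = 0.693070
regime bands: climb J<0.4507 | cruise [0.4507, 0.9013) | windmill J≥0.9013
J = 0.6931 → cruise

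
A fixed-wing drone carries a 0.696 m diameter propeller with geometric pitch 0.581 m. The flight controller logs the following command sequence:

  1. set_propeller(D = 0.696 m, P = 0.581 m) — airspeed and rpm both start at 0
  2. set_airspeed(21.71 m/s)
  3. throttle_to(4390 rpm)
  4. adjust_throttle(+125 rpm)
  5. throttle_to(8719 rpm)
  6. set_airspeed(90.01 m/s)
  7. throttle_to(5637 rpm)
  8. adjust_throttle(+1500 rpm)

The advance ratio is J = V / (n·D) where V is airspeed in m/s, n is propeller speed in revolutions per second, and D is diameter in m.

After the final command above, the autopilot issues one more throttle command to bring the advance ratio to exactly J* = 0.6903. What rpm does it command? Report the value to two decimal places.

set_propeller: D = 0.696 m, P = 0.581 m (p = P/D = 0.834770); state ← (V=0, rpm=0)
set_airspeed(21.71): V ← 21.71 m/s
throttle_to(4390): rpm ← 4390
adjust_throttle(+125): rpm ← 4390 +125 = 4515
throttle_to(8719): rpm ← 8719
set_airspeed(90.01): V ← 90.01 m/s
throttle_to(5637): rpm ← 5637
adjust_throttle(+1500): rpm ← 5637 +1500 = 7137
final state: V = 90.01 m/s, rpm = 7137 → n = rpm/60 = 118.950000 rev/s
target J* = 0.6903; solve J* = V/(n·D) for n: n = V/(J*·D) = 90.01/(0.6903 × 0.696) = 187.345665 rev/s
rpm = 60·n = 11240.739908

rpm = 11240.74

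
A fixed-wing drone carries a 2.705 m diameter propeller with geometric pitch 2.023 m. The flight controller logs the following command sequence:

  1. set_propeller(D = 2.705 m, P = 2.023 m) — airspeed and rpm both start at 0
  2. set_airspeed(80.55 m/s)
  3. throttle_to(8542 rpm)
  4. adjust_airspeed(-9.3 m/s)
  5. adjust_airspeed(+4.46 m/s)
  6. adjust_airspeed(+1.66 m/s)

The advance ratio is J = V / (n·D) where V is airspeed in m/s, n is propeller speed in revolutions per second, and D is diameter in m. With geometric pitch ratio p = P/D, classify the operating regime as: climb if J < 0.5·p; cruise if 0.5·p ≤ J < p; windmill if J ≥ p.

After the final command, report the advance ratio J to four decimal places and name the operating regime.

J = 0.2009, regime = climb

set_propeller: D = 2.705 m, P = 2.023 m (p = P/D = 0.747874); state ← (V=0, rpm=0)
set_airspeed(80.55): V ← 80.55 m/s
throttle_to(8542): rpm ← 8542
adjust_airspeed(-9.3): V ← 80.55 -9.3 = 71.25 m/s
adjust_airspeed(+4.46): V ← 71.25 +4.46 = 75.71 m/s
adjust_airspeed(+1.66): V ← 75.71 +1.66 = 77.37 m/s
final state: V = 77.37 m/s, rpm = 8542 → n = rpm/60 = 142.366667 rev/s
J = V / (n·D) = 77.37 / (142.366667 × 2.705) = 0.200908
regime bands: climb J<0.3739 | cruise [0.3739, 0.7479) | windmill J≥0.7479
J = 0.2009 → climb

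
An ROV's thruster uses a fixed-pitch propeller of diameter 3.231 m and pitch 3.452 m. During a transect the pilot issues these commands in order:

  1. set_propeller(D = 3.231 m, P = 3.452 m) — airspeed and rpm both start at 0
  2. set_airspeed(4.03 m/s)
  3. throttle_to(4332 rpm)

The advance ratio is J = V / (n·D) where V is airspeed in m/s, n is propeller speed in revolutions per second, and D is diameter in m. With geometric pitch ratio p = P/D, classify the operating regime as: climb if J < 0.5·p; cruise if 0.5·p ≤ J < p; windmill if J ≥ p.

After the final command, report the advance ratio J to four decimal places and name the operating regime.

set_propeller: D = 3.231 m, P = 3.452 m (p = P/D = 1.068400); state ← (V=0, rpm=0)
set_airspeed(4.03): V ← 4.03 m/s
throttle_to(4332): rpm ← 4332
final state: V = 4.03 m/s, rpm = 4332 → n = rpm/60 = 72.200000 rev/s
J = V / (n·D) = 4.03 / (72.200000 × 3.231) = 0.017276
regime bands: climb J<0.5342 | cruise [0.5342, 1.0684) | windmill J≥1.0684
J = 0.0173 → climb

J = 0.0173, regime = climb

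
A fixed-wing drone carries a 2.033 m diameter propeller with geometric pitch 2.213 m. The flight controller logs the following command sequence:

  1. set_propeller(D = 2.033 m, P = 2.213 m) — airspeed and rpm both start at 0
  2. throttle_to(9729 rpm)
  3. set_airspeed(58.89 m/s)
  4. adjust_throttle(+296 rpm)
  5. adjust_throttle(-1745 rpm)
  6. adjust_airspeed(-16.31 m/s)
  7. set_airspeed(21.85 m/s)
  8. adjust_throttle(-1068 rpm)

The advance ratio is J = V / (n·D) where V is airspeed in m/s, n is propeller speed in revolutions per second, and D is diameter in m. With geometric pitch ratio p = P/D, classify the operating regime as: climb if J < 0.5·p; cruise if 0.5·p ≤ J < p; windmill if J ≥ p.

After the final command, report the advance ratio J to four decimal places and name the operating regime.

J = 0.0894, regime = climb

set_propeller: D = 2.033 m, P = 2.213 m (p = P/D = 1.088539); state ← (V=0, rpm=0)
throttle_to(9729): rpm ← 9729
set_airspeed(58.89): V ← 58.89 m/s
adjust_throttle(+296): rpm ← 9729 +296 = 10025
adjust_throttle(-1745): rpm ← 10025 -1745 = 8280
adjust_airspeed(-16.31): V ← 58.89 -16.31 = 42.58 m/s
set_airspeed(21.85): V ← 21.85 m/s
adjust_throttle(-1068): rpm ← 8280 -1068 = 7212
final state: V = 21.85 m/s, rpm = 7212 → n = rpm/60 = 120.200000 rev/s
J = V / (n·D) = 21.85 / (120.200000 × 2.033) = 0.089415
regime bands: climb J<0.5443 | cruise [0.5443, 1.0885) | windmill J≥1.0885
J = 0.0894 → climb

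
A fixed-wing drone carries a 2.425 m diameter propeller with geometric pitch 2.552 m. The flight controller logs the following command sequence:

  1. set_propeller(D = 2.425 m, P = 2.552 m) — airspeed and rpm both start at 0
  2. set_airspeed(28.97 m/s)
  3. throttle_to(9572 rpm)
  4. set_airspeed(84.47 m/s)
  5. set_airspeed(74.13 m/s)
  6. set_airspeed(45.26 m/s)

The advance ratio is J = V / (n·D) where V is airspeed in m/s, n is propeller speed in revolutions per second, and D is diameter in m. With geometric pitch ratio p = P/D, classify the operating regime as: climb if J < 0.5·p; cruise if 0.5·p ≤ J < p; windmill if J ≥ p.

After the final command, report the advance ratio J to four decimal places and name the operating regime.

J = 0.1170, regime = climb

set_propeller: D = 2.425 m, P = 2.552 m (p = P/D = 1.052371); state ← (V=0, rpm=0)
set_airspeed(28.97): V ← 28.97 m/s
throttle_to(9572): rpm ← 9572
set_airspeed(84.47): V ← 84.47 m/s
set_airspeed(74.13): V ← 74.13 m/s
set_airspeed(45.26): V ← 45.26 m/s
final state: V = 45.26 m/s, rpm = 9572 → n = rpm/60 = 159.533333 rev/s
J = V / (n·D) = 45.26 / (159.533333 × 2.425) = 0.116991
regime bands: climb J<0.5262 | cruise [0.5262, 1.0524) | windmill J≥1.0524
J = 0.1170 → climb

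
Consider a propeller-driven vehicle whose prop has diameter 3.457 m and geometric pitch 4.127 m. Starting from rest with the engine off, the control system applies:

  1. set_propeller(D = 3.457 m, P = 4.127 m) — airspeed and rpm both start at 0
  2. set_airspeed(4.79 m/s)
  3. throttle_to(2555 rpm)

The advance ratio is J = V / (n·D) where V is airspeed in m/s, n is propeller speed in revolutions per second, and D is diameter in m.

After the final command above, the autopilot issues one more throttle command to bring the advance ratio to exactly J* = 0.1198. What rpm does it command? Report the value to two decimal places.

set_propeller: D = 3.457 m, P = 4.127 m (p = P/D = 1.193810); state ← (V=0, rpm=0)
set_airspeed(4.79): V ← 4.79 m/s
throttle_to(2555): rpm ← 2555
final state: V = 4.79 m/s, rpm = 2555 → n = rpm/60 = 42.583333 rev/s
target J* = 0.1198; solve J* = V/(n·D) for n: n = V/(J*·D) = 4.79/(0.1198 × 3.457) = 11.565897 rev/s
rpm = 60·n = 693.953813

rpm = 693.95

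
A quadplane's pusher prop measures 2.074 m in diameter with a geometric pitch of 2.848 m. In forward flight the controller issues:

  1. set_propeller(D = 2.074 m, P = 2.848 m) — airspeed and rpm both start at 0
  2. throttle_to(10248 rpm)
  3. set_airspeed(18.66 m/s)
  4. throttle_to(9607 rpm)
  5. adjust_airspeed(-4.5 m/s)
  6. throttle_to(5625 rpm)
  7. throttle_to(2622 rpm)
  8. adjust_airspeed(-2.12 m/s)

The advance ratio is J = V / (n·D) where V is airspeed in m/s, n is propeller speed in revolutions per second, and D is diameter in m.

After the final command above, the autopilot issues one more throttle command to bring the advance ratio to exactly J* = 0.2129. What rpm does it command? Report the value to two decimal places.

set_propeller: D = 2.074 m, P = 2.848 m (p = P/D = 1.373192); state ← (V=0, rpm=0)
throttle_to(10248): rpm ← 10248
set_airspeed(18.66): V ← 18.66 m/s
throttle_to(9607): rpm ← 9607
adjust_airspeed(-4.5): V ← 18.66 -4.5 = 14.16 m/s
throttle_to(5625): rpm ← 5625
throttle_to(2622): rpm ← 2622
adjust_airspeed(-2.12): V ← 14.16 -2.12 = 12.04 m/s
final state: V = 12.04 m/s, rpm = 2622 → n = rpm/60 = 43.700000 rev/s
target J* = 0.2129; solve J* = V/(n·D) for n: n = V/(J*·D) = 12.04/(0.2129 × 2.074) = 27.267296 rev/s
rpm = 60·n = 1636.037763

rpm = 1636.04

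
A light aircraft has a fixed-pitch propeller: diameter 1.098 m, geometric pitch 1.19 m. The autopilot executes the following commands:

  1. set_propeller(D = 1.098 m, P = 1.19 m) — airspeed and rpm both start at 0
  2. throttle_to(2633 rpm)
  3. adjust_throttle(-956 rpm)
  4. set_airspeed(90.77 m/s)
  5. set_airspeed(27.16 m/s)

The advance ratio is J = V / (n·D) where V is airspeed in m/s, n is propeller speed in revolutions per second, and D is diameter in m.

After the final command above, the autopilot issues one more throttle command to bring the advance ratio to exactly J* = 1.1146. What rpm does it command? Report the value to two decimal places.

rpm = 1331.56

set_propeller: D = 1.098 m, P = 1.19 m (p = P/D = 1.083789); state ← (V=0, rpm=0)
throttle_to(2633): rpm ← 2633
adjust_throttle(-956): rpm ← 2633 -956 = 1677
set_airspeed(90.77): V ← 90.77 m/s
set_airspeed(27.16): V ← 27.16 m/s
final state: V = 27.16 m/s, rpm = 1677 → n = rpm/60 = 27.950000 rev/s
target J* = 1.1146; solve J* = V/(n·D) for n: n = V/(J*·D) = 27.16/(1.1146 × 1.098) = 22.192610 rev/s
rpm = 60·n = 1331.556617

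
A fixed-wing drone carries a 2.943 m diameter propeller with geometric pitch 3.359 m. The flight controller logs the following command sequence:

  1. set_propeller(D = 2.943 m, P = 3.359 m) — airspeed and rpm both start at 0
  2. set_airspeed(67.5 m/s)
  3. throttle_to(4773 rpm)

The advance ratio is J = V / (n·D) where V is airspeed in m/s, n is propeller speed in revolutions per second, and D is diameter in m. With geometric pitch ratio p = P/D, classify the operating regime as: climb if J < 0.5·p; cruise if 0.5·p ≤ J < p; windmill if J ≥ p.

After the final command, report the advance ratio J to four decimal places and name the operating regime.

set_propeller: D = 2.943 m, P = 3.359 m (p = P/D = 1.141352); state ← (V=0, rpm=0)
set_airspeed(67.5): V ← 67.5 m/s
throttle_to(4773): rpm ← 4773
final state: V = 67.5 m/s, rpm = 4773 → n = rpm/60 = 79.550000 rev/s
J = V / (n·D) = 67.5 / (79.550000 × 2.943) = 0.288319
regime bands: climb J<0.5707 | cruise [0.5707, 1.1414) | windmill J≥1.1414
J = 0.2883 → climb

J = 0.2883, regime = climb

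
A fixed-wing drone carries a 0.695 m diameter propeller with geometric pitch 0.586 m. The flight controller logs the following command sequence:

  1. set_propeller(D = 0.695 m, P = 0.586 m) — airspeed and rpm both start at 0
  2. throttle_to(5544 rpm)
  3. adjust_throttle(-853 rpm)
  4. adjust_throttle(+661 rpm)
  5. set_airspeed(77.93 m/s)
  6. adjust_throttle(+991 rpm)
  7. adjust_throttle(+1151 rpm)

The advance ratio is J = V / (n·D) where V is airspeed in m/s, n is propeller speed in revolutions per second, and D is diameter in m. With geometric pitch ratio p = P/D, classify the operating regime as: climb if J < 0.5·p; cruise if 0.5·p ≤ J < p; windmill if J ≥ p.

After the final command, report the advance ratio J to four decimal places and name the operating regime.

J = 0.8978, regime = windmill

set_propeller: D = 0.695 m, P = 0.586 m (p = P/D = 0.843165); state ← (V=0, rpm=0)
throttle_to(5544): rpm ← 5544
adjust_throttle(-853): rpm ← 5544 -853 = 4691
adjust_throttle(+661): rpm ← 4691 +661 = 5352
set_airspeed(77.93): V ← 77.93 m/s
adjust_throttle(+991): rpm ← 5352 +991 = 6343
adjust_throttle(+1151): rpm ← 6343 +1151 = 7494
final state: V = 77.93 m/s, rpm = 7494 → n = rpm/60 = 124.900000 rev/s
J = V / (n·D) = 77.93 / (124.900000 × 0.695) = 0.897754
regime bands: climb J<0.4216 | cruise [0.4216, 0.8432) | windmill J≥0.8432
J = 0.8978 → windmill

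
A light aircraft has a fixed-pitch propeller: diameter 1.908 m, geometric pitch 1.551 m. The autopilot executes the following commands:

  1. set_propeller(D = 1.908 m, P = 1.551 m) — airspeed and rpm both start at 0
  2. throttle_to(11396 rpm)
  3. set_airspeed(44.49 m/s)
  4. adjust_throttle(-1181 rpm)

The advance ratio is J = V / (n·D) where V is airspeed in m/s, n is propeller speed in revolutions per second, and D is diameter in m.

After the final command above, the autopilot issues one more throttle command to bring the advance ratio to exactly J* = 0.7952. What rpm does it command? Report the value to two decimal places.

rpm = 1759.38

set_propeller: D = 1.908 m, P = 1.551 m (p = P/D = 0.812893); state ← (V=0, rpm=0)
throttle_to(11396): rpm ← 11396
set_airspeed(44.49): V ← 44.49 m/s
adjust_throttle(-1181): rpm ← 11396 -1181 = 10215
final state: V = 44.49 m/s, rpm = 10215 → n = rpm/60 = 170.250000 rev/s
target J* = 0.7952; solve J* = V/(n·D) for n: n = V/(J*·D) = 44.49/(0.7952 × 1.908) = 29.322950 rev/s
rpm = 60·n = 1759.377017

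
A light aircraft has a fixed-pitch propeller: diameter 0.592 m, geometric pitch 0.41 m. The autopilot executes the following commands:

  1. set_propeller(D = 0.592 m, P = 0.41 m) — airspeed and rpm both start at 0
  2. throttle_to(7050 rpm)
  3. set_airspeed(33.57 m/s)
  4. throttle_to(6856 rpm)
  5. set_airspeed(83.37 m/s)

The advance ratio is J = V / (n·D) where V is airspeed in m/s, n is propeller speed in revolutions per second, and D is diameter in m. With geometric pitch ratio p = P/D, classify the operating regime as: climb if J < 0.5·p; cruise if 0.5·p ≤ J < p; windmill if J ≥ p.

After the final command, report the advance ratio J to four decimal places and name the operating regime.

set_propeller: D = 0.592 m, P = 0.41 m (p = P/D = 0.692568); state ← (V=0, rpm=0)
throttle_to(7050): rpm ← 7050
set_airspeed(33.57): V ← 33.57 m/s
throttle_to(6856): rpm ← 6856
set_airspeed(83.37): V ← 83.37 m/s
final state: V = 83.37 m/s, rpm = 6856 → n = rpm/60 = 114.266667 rev/s
J = V / (n·D) = 83.37 / (114.266667 × 0.592) = 1.232448
regime bands: climb J<0.3463 | cruise [0.3463, 0.6926) | windmill J≥0.6926
J = 1.2324 → windmill

J = 1.2324, regime = windmill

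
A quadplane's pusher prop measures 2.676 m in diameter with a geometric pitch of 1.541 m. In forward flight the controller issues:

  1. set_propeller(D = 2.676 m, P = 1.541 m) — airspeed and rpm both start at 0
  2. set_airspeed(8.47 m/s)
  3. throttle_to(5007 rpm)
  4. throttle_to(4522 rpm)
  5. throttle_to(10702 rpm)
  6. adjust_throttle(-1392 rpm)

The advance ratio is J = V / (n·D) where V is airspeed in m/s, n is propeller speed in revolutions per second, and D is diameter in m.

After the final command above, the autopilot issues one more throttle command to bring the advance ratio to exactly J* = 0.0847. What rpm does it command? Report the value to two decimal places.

rpm = 2242.15

set_propeller: D = 2.676 m, P = 1.541 m (p = P/D = 0.575859); state ← (V=0, rpm=0)
set_airspeed(8.47): V ← 8.47 m/s
throttle_to(5007): rpm ← 5007
throttle_to(4522): rpm ← 4522
throttle_to(10702): rpm ← 10702
adjust_throttle(-1392): rpm ← 10702 -1392 = 9310
final state: V = 8.47 m/s, rpm = 9310 → n = rpm/60 = 155.166667 rev/s
target J* = 0.0847; solve J* = V/(n·D) for n: n = V/(J*·D) = 8.47/(0.0847 × 2.676) = 37.369208 rev/s
rpm = 60·n = 2242.152466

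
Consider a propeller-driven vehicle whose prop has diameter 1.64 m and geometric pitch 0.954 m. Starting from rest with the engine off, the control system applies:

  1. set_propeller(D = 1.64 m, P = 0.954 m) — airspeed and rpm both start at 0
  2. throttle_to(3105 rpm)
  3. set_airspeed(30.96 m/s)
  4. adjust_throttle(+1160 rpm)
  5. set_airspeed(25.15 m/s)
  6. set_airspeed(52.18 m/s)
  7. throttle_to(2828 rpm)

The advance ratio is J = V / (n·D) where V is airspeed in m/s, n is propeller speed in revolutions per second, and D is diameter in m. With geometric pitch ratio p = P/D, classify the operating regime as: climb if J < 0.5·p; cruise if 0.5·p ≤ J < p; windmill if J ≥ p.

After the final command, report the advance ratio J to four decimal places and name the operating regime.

J = 0.6750, regime = windmill

set_propeller: D = 1.64 m, P = 0.954 m (p = P/D = 0.581707); state ← (V=0, rpm=0)
throttle_to(3105): rpm ← 3105
set_airspeed(30.96): V ← 30.96 m/s
adjust_throttle(+1160): rpm ← 3105 +1160 = 4265
set_airspeed(25.15): V ← 25.15 m/s
set_airspeed(52.18): V ← 52.18 m/s
throttle_to(2828): rpm ← 2828
final state: V = 52.18 m/s, rpm = 2828 → n = rpm/60 = 47.133333 rev/s
J = V / (n·D) = 52.18 / (47.133333 × 1.64) = 0.675044
regime bands: climb J<0.2909 | cruise [0.2909, 0.5817) | windmill J≥0.5817
J = 0.6750 → windmill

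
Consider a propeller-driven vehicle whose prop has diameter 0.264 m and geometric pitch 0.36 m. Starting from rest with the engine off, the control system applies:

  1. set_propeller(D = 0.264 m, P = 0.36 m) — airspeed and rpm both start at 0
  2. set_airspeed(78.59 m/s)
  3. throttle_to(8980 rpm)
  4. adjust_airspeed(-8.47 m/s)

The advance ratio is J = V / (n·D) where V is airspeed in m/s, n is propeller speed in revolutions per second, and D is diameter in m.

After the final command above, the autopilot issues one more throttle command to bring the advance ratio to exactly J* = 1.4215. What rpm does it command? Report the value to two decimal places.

rpm = 11210.95

set_propeller: D = 0.264 m, P = 0.36 m (p = P/D = 1.363636); state ← (V=0, rpm=0)
set_airspeed(78.59): V ← 78.59 m/s
throttle_to(8980): rpm ← 8980
adjust_airspeed(-8.47): V ← 78.59 -8.47 = 70.12 m/s
final state: V = 70.12 m/s, rpm = 8980 → n = rpm/60 = 149.666667 rev/s
target J* = 1.4215; solve J* = V/(n·D) for n: n = V/(J*·D) = 70.12/(1.4215 × 0.264) = 186.849146 rev/s
rpm = 60·n = 11210.948742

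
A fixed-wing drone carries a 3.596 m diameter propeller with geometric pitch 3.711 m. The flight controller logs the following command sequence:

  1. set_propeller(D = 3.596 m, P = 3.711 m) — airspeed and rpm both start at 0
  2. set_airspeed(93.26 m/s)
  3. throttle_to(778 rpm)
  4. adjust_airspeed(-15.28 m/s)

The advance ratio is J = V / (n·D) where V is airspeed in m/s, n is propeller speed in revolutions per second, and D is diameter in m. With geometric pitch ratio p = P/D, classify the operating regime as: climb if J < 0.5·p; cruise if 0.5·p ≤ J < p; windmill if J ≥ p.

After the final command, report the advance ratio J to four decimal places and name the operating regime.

set_propeller: D = 3.596 m, P = 3.711 m (p = P/D = 1.031980); state ← (V=0, rpm=0)
set_airspeed(93.26): V ← 93.26 m/s
throttle_to(778): rpm ← 778
adjust_airspeed(-15.28): V ← 93.26 -15.28 = 77.98 m/s
final state: V = 77.98 m/s, rpm = 778 → n = rpm/60 = 12.966667 rev/s
J = V / (n·D) = 77.98 / (12.966667 × 3.596) = 1.672381
regime bands: climb J<0.5160 | cruise [0.5160, 1.0320) | windmill J≥1.0320
J = 1.6724 → windmill

J = 1.6724, regime = windmill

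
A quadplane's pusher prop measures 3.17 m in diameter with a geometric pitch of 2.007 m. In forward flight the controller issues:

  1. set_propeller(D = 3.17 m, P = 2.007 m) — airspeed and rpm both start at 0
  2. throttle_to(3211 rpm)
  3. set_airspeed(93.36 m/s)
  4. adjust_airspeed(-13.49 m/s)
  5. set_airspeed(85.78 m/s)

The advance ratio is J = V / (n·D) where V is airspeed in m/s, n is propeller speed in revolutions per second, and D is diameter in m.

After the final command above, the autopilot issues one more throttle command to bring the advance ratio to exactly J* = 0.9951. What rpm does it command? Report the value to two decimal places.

rpm = 1631.59

set_propeller: D = 3.17 m, P = 2.007 m (p = P/D = 0.633123); state ← (V=0, rpm=0)
throttle_to(3211): rpm ← 3211
set_airspeed(93.36): V ← 93.36 m/s
adjust_airspeed(-13.49): V ← 93.36 -13.49 = 79.87 m/s
set_airspeed(85.78): V ← 85.78 m/s
final state: V = 85.78 m/s, rpm = 3211 → n = rpm/60 = 53.516667 rev/s
target J* = 0.9951; solve J* = V/(n·D) for n: n = V/(J*·D) = 85.78/(0.9951 × 3.17) = 27.193184 rev/s
rpm = 60·n = 1631.591010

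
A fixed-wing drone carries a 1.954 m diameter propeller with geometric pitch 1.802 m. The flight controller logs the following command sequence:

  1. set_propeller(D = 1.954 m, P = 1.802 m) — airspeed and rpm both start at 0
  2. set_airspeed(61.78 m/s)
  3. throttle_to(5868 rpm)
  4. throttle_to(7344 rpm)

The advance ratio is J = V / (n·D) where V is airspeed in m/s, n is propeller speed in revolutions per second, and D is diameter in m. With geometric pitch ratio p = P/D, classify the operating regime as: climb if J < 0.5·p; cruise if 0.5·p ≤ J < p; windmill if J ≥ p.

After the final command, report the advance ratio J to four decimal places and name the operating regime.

set_propeller: D = 1.954 m, P = 1.802 m (p = P/D = 0.922211); state ← (V=0, rpm=0)
set_airspeed(61.78): V ← 61.78 m/s
throttle_to(5868): rpm ← 5868
throttle_to(7344): rpm ← 7344
final state: V = 61.78 m/s, rpm = 7344 → n = rpm/60 = 122.400000 rev/s
J = V / (n·D) = 61.78 / (122.400000 × 1.954) = 0.258310
regime bands: climb J<0.4611 | cruise [0.4611, 0.9222) | windmill J≥0.9222
J = 0.2583 → climb

J = 0.2583, regime = climb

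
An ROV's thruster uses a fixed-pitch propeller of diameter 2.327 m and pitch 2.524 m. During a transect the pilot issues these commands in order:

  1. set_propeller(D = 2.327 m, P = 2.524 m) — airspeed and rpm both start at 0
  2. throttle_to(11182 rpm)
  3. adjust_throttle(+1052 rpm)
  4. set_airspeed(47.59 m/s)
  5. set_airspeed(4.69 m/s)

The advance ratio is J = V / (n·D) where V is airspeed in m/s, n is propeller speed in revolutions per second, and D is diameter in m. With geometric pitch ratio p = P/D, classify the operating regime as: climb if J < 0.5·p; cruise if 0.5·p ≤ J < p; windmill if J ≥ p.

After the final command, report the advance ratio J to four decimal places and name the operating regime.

J = 0.0099, regime = climb

set_propeller: D = 2.327 m, P = 2.524 m (p = P/D = 1.084658); state ← (V=0, rpm=0)
throttle_to(11182): rpm ← 11182
adjust_throttle(+1052): rpm ← 11182 +1052 = 12234
set_airspeed(47.59): V ← 47.59 m/s
set_airspeed(4.69): V ← 4.69 m/s
final state: V = 4.69 m/s, rpm = 12234 → n = rpm/60 = 203.900000 rev/s
J = V / (n·D) = 4.69 / (203.900000 × 2.327) = 0.009885
regime bands: climb J<0.5423 | cruise [0.5423, 1.0847) | windmill J≥1.0847
J = 0.0099 → climb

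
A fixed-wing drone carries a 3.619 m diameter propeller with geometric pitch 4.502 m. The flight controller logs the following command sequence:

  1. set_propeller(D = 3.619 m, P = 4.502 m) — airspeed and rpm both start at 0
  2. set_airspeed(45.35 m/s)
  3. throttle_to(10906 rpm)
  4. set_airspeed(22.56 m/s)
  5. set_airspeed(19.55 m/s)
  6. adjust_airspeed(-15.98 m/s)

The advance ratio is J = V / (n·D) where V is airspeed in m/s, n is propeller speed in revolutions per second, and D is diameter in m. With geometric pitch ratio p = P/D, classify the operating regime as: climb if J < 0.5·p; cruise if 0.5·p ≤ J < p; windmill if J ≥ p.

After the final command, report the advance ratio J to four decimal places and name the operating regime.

J = 0.0054, regime = climb

set_propeller: D = 3.619 m, P = 4.502 m (p = P/D = 1.243990); state ← (V=0, rpm=0)
set_airspeed(45.35): V ← 45.35 m/s
throttle_to(10906): rpm ← 10906
set_airspeed(22.56): V ← 22.56 m/s
set_airspeed(19.55): V ← 19.55 m/s
adjust_airspeed(-15.98): V ← 19.55 -15.98 = 3.57 m/s
final state: V = 3.57 m/s, rpm = 10906 → n = rpm/60 = 181.766667 rev/s
J = V / (n·D) = 3.57 / (181.766667 × 3.619) = 0.005427
regime bands: climb J<0.6220 | cruise [0.6220, 1.2440) | windmill J≥1.2440
J = 0.0054 → climb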